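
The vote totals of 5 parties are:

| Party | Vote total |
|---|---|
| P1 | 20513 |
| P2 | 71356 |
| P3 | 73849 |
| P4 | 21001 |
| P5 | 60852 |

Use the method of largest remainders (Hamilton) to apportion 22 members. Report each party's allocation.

Total 247571; standard divisor 247571/22 ≈ 11253.227.
Standard quotas: P1 1.8229, P2 6.3409, P3 6.5625, P4 1.8662, P5 5.4075.
Lower quotas: P1 1, P2 6, P3 6, P4 1, P5 5 (sum 19, leaving 3 seats).
Remainders in descending order: P4 0.8662, P1 0.8229, P3 0.5625, P5 0.4075, P2 0.3409.
The surplus seats go to P4, P1, P3.

P1=2, P2=6, P3=7, P4=2, P5=5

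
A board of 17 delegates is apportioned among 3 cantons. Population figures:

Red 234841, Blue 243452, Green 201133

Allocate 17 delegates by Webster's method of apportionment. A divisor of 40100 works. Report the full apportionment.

With modified divisor 40100: modified quotas Red 5.856, Blue 6.071, Green 5.016.
Rounding to the nearest integer: Red 6, Blue 6, Green 5 (total 17).

Red 6; Blue 6; Green 5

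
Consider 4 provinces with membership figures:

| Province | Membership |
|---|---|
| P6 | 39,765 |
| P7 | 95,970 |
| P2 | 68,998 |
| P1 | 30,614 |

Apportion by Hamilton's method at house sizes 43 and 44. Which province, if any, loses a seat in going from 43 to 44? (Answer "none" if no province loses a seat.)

none

At 43 seats: P6 7, P7 17, P2 13, P1 6.
At 44 seats: P6 7, P7 18, P2 13, P1 6.
No province's allocation decreased.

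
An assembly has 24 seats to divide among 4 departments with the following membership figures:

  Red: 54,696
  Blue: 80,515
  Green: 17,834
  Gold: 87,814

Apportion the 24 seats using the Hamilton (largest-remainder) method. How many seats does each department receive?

The standard divisor is 240859/24 ≈ 10035.792.
Standard quotas: Red 5.4501, Blue 8.0228, Green 1.7770, Gold 8.7501.
Lower quotas: Red 5, Blue 8, Green 1, Gold 8 (sum 22, leaving 2 seats).
Remainders in descending order: Green 0.7770, Gold 0.7501, Red 0.4501, Blue 0.0228.
Largest remainders: Green, Gold receive the extra seats.

Red 5, Blue 8, Green 2, Gold 9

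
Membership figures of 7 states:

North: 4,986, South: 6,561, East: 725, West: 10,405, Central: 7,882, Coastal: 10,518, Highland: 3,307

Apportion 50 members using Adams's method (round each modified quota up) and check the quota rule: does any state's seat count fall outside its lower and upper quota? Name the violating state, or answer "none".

Standard quotas: North 5.617, South 7.391, East 0.817, West 11.722, Central 8.879, Coastal 11.849, Highland 3.725.
Adams allocation: North 6, South 7, East 1, West 11, Central 9, Coastal 12, Highland 4.
Every allocation lies between the lower and upper quota.

none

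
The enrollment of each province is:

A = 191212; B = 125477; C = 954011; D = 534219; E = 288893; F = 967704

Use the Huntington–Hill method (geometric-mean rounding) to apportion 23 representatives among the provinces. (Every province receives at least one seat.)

A: 2, B: 1, C: 7, D: 4, E: 2, F: 7

With divisor 132261: modified quotas A 1.446, B 0.949, C 7.213, D 4.039, E 2.184, F 7.317.
Geometric-mean thresholds: A √(1·2)=1.414, B (min 1), C √(7·8)=7.483, D √(4·5)=4.472, E √(2·3)=2.449, F √(7·8)=7.483.
Each quota rounded against its threshold gives A 2, B 1, C 7, D 4, E 2, F 7 (total 23).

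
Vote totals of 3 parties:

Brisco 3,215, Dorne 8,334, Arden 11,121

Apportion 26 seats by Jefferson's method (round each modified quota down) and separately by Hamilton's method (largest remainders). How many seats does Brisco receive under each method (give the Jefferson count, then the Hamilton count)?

Jefferson: Brisco 3, Dorne 10, Arden 13.
Hamilton: Brisco 4, Dorne 9, Arden 13.
Brisco gets 3 under Jefferson and 4 under Hamilton.

3 and 4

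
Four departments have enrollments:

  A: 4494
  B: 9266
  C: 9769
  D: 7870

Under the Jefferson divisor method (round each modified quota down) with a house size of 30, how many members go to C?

Standard divisor 31399/30 ≈ 1046.633; standard quotas: A 4.294, B 8.853, C 9.334, D 7.519.
Rounding down gives 4, 8, 9, 7 = 28 seats, so the divisor must be adjusted.
With modified divisor 980: modified quotas A 4.586, B 9.455, C 9.968, D 8.031.
Rounding down: A 4, B 9, C 9, D 8 (total 30).
C receives 9.

9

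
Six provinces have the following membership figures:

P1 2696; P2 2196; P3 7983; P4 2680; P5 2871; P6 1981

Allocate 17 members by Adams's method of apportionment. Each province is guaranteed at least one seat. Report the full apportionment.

Standard divisor 20407/17 ≈ 1200.412; standard quotas: P1 2.246, P2 1.829, P3 6.650, P4 2.233, P5 2.392, P6 1.650.
Rounding up gives 3, 2, 7, 3, 3, 2 = 20 seats, so the divisor must be adjusted.
With modified divisor 1400: modified quotas P1 1.926, P2 1.569, P3 5.702, P4 1.914, P5 2.051, P6 1.415.
Rounding up: P1 2, P2 2, P3 6, P4 2, P5 3, P6 2 (total 17).

P1 2, P2 2, P3 6, P4 2, P5 3, P6 2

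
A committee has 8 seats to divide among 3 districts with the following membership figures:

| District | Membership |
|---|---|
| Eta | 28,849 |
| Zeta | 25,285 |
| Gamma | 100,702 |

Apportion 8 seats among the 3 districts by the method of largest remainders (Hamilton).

Standard divisor: 154836 ÷ 8 ≈ 19354.5.
Standard quotas: Eta 1.4906, Zeta 1.3064, Gamma 5.2030.
Lower quotas: Eta 1, Zeta 1, Gamma 5 (sum 7, leaving 1 seat).
Remainders in descending order: Eta 0.4906, Zeta 0.3064, Gamma 0.2030.
Largest remainder: Eta receives the extra seat.

Eta 2; Zeta 1; Gamma 5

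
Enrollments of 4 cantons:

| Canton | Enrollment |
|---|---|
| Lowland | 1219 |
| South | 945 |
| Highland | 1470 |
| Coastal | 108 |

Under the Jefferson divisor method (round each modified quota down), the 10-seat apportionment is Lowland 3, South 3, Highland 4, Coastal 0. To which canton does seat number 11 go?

Priority for the next seat is population ÷ (current seats + 1).
Priorities: Lowland 304.750, South 236.250, Highland 294.000, Coastal 108.000.
Highest priority: Lowland.

Lowland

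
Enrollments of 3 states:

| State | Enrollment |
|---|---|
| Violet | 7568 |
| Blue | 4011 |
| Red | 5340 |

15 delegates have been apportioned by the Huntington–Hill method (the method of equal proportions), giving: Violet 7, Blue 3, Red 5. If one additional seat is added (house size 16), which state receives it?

Blue

Priority for the next seat is population ÷ (√(s·(s+1))).
Priorities: Violet 1011.317, Blue 1157.876, Red 974.946.
Highest priority: Blue.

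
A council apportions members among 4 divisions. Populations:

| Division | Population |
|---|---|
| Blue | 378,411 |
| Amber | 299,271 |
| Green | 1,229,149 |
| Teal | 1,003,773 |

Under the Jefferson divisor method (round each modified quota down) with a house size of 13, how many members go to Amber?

1

Standard divisor 2910604/13 ≈ 223892.615; standard quotas: Blue 1.690, Amber 1.337, Green 5.490, Teal 4.483.
Rounding down gives 1, 1, 5, 4 = 11 seats, so the divisor must be adjusted.
With modified divisor 195000: modified quotas Blue 1.941, Amber 1.535, Green 6.303, Teal 5.148.
Rounding down: Blue 1, Amber 1, Green 6, Teal 5 (total 13).
Amber receives 1.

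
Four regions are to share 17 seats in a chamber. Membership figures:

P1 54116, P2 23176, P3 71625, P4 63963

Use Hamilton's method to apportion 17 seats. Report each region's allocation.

Total 212880; standard divisor 212880/17 ≈ 12522.353.
Standard quotas: P1 4.3216, P2 1.8508, P3 5.7198, P4 5.1079.
Lower quotas: P1 4, P2 1, P3 5, P4 5 (sum 15, leaving 2 seats).
Remainders in descending order: P2 0.8508, P3 0.7198, P1 0.3216, P4 0.1079.
The surplus seats go to P2, P3.

P1 4, P2 2, P3 6, P4 5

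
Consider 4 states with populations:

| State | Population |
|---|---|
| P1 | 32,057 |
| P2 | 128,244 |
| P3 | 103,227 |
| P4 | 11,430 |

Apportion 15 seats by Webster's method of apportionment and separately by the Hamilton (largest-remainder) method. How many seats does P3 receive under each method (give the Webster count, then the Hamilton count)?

Webster: P1 2, P2 7, P3 5, P4 1.
Hamilton: P1 2, P2 7, P3 6, P4 0.
P3 gets 5 under Webster and 6 under Hamilton.

5 and 6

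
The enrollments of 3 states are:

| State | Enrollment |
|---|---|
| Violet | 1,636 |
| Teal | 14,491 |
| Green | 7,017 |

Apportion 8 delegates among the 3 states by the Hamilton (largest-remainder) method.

Violet 1; Teal 5; Green 2

Standard divisor: 23144 ÷ 8 = 2893.
Standard quotas: Violet 0.5655, Teal 5.0090, Green 2.4255.
Lower quotas: Violet 0, Teal 5, Green 2 (sum 7, leaving 1 seat).
Remainders in descending order: Violet 0.5655, Green 0.4255, Teal 0.0090.
The surplus seat goes to Violet.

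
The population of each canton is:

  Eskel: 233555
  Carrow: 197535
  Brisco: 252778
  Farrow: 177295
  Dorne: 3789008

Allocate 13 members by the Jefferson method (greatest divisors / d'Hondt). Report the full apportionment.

Eskel=0, Carrow=0, Brisco=0, Farrow=0, Dorne=13

Standard divisor 4650171/13 ≈ 357705.462; standard quotas: Eskel 0.653, Carrow 0.552, Brisco 0.707, Farrow 0.496, Dorne 10.593.
Rounding down gives 0, 0, 0, 0, 10 = 10 seats, so the divisor must be adjusted.
With modified divisor 281100: modified quotas Eskel 0.831, Carrow 0.703, Brisco 0.899, Farrow 0.631, Dorne 13.479.
Rounding down: Eskel 0, Carrow 0, Brisco 0, Farrow 0, Dorne 13 (total 13).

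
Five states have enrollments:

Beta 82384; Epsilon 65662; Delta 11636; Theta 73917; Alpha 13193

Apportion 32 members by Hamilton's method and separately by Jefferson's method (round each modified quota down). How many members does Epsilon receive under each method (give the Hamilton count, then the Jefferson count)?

Hamilton: Beta 11, Epsilon 8, Delta 1, Theta 10, Alpha 2.
Jefferson: Beta 11, Epsilon 9, Delta 1, Theta 10, Alpha 1.
Epsilon gets 8 under Hamilton and 9 under Jefferson.

8 and 9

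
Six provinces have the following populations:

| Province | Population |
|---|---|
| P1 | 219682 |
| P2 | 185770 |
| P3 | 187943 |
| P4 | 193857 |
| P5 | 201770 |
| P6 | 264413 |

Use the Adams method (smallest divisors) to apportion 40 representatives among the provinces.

Standard divisor 1253435/40 ≈ 31335.875; standard quotas: P1 7.011, P2 5.928, P3 5.998, P4 6.186, P5 6.439, P6 8.438.
Rounding up gives 8, 6, 6, 7, 7, 9 = 43 seats, so the divisor must be adjusted.
With modified divisor 33300: modified quotas P1 6.597, P2 5.579, P3 5.644, P4 5.822, P5 6.059, P6 7.940.
Rounding up: P1 7, P2 6, P3 6, P4 6, P5 7, P6 8 (total 40).

P1=7; P2=6; P3=6; P4=6; P5=7; P6=8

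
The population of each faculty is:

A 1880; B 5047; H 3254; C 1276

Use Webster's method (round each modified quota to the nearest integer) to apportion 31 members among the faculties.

Standard divisor 11457/31 ≈ 369.581; standard quotas: A 5.087, B 13.656, H 8.805, C 3.453.
Rounding to the nearest integer gives A 5, B 14, H 9, C 3 — total 31, matching the house size, so no adjustment is needed.

A 5; B 14; H 9; C 3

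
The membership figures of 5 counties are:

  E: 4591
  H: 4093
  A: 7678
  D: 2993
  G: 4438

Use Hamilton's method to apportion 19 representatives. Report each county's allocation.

E 4; H 3; A 6; D 2; G 4

Standard divisor: 23793 ÷ 19 ≈ 1252.263.
Standard quotas: E 3.6662, H 3.2685, A 6.1313, D 2.3901, G 3.5440.
Lower quotas: E 3, H 3, A 6, D 2, G 3 (sum 17, leaving 2 seats).
Remainders in descending order: E 0.6662, G 0.5440, D 0.3901, H 0.2685, A 0.1313.
Largest remainders: E, G receive the extra seats.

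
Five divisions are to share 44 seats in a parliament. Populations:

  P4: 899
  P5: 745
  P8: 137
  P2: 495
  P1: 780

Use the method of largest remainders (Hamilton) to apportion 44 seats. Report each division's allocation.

P4: 13, P5: 11, P8: 2, P2: 7, P1: 11

The standard divisor is 3056/44 ≈ 69.455.
Standard quotas: P4 12.944, P5 10.726, P8 1.973, P2 7.127, P1 11.230.
Lower quotas: P4 12, P5 10, P8 1, P2 7, P1 11 (sum 41, leaving 3 seats).
Remainders in descending order: P8 0.973, P4 0.944, P5 0.726, P1 0.230, P2 0.127.
The surplus seats go to P8, P4, P5.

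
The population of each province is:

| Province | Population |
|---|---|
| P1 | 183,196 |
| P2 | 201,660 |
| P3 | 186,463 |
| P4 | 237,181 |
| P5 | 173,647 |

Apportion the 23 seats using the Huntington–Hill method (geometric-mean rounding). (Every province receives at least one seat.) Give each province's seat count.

With divisor 42499: modified quotas P1 4.311, P2 4.745, P3 4.387, P4 5.581, P5 4.086.
Geometric-mean thresholds: P1 √(4·5)=4.472, P2 √(4·5)=4.472, P3 √(4·5)=4.472, P4 √(5·6)=5.477, P5 √(4·5)=4.472.
Each quota rounded against its threshold gives P1 4, P2 5, P3 4, P4 6, P5 4 (total 23).

P1=4, P2=5, P3=4, P4=6, P5=4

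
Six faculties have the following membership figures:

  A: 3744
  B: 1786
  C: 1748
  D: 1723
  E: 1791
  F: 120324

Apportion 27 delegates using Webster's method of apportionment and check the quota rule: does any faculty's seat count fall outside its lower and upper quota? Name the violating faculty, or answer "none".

Standard quotas: A 0.771, B 0.368, C 0.360, D 0.355, E 0.369, F 24.778.
Webster allocation: A 1, B 0, C 0, D 0, E 0, F 26.
F has quota 24.778 (lower 24, upper 25) but receives 26 — outside the quota interval.

F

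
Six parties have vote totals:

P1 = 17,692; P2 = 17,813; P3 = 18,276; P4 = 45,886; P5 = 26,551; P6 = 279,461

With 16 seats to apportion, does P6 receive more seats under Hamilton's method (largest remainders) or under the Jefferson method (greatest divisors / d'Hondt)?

Jefferson

Hamilton: P1 0, P2 1, P3 1, P4 2, P5 1, P6 11.
Jefferson: P1 0, P2 0, P3 0, P4 2, P5 1, P6 13.
P6 gets 11 under Hamilton and 13 under Jefferson.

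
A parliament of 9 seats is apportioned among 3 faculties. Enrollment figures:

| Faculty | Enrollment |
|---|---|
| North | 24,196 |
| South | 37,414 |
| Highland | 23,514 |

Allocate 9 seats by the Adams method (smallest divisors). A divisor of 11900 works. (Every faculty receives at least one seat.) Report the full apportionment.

With modified divisor 11900: modified quotas North 2.033, South 3.144, Highland 1.976.
Rounding up: North 3, South 4, Highland 2 (total 9).

North=3, South=4, Highland=2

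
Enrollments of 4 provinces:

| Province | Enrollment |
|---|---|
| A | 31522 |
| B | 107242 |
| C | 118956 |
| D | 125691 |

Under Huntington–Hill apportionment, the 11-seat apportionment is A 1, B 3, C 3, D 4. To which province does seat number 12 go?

C

Priority for the next seat is population ÷ (√(s·(s+1))).
Priorities: A 22289.420, B 30958.099, C 34339.639, D 28105.362.
Highest priority: C.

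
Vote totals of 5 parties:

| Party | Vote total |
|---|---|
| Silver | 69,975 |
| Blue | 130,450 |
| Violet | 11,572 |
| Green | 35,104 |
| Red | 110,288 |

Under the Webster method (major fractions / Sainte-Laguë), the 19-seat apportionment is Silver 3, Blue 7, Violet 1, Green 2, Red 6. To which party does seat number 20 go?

Priority for the next seat is population ÷ (current seats + 0.5).
Priorities: Silver 19992.857, Blue 17393.333, Violet 7714.667, Green 14041.600, Red 16967.385.
Highest priority: Silver.

Silver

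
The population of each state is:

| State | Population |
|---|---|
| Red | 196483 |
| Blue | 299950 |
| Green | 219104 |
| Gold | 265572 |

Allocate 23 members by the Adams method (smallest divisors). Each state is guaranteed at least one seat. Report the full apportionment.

Red=5, Blue=7, Green=5, Gold=6

Standard divisor 981109/23 ≈ 42656.913; standard quotas: Red 4.606, Blue 7.032, Green 5.136, Gold 6.226.
Rounding up gives 5, 8, 6, 7 = 26 seats, so the divisor must be adjusted.
With modified divisor 46700: modified quotas Red 4.207, Blue 6.423, Green 4.692, Gold 5.687.
Rounding up: Red 5, Blue 7, Green 5, Gold 6 (total 23).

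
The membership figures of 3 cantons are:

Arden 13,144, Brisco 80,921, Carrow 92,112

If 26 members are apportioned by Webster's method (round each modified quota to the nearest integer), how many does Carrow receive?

13

Standard divisor 186177/26 ≈ 7160.654; standard quotas: Arden 1.836, Brisco 11.301, Carrow 12.864.
Rounding to the nearest integer gives Arden 2, Brisco 11, Carrow 13 — total 26, matching the house size, so no adjustment is needed.
Carrow receives 13.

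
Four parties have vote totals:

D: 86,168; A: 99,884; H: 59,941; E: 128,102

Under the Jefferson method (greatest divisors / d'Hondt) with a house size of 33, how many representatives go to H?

Standard divisor 374095/33 ≈ 11336.212; standard quotas: D 7.601, A 8.811, H 5.288, E 11.300.
Rounding down gives 7, 8, 5, 11 = 31 seats, so the divisor must be adjusted.
With modified divisor 10700: modified quotas D 8.053, A 9.335, H 5.602, E 11.972.
Rounding down: D 8, A 9, H 5, E 11 (total 33).
H receives 5.

5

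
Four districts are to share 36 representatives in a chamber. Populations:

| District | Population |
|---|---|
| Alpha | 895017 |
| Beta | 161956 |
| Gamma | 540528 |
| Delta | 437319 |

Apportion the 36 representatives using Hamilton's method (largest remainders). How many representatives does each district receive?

The standard divisor is 2034820/36 ≈ 56522.778.
Standard quotas: Alpha 15.8346, Beta 2.8653, Gamma 9.5630, Delta 7.7370.
Lower quotas: Alpha 15, Beta 2, Gamma 9, Delta 7 (sum 33, leaving 3 seats).
Remainders in descending order: Beta 0.8653, Alpha 0.8346, Delta 0.7370, Gamma 0.5630.
The surplus seats go to Beta, Alpha, Delta.

Alpha=16; Beta=3; Gamma=9; Delta=8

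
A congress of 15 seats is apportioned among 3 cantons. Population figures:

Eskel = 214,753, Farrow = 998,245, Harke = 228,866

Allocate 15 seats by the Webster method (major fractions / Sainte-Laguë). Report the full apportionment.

Standard divisor 1441864/15 ≈ 96124.267; standard quotas: Eskel 2.234, Farrow 10.385, Harke 2.381.
Rounding to the nearest integer gives 2, 10, 2 = 14 seats, so the divisor must be adjusted.
With modified divisor 93300: modified quotas Eskel 2.302, Farrow 10.699, Harke 2.453.
Rounding to the nearest integer: Eskel 2, Farrow 11, Harke 2 (total 15).

Eskel: 2, Farrow: 11, Harke: 2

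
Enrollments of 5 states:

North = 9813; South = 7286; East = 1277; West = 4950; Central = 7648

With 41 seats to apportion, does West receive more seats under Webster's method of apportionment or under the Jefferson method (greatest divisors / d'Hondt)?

Jefferson

Webster: North 13, South 10, East 2, West 6, Central 10.
Jefferson: North 13, South 10, East 1, West 7, Central 10.
West gets 6 under Webster and 7 under Jefferson.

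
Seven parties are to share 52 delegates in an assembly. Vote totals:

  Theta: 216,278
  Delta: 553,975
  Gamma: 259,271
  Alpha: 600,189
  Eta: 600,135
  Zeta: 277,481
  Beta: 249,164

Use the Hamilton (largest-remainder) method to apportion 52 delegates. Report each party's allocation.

Theta 4, Delta 11, Gamma 5, Alpha 11, Eta 11, Zeta 5, Beta 5

Total 2756493; standard divisor 2756493/52 ≈ 53009.481.
Standard quotas: Theta 4.0800, Delta 10.4505, Gamma 4.8910, Alpha 11.3223, Eta 11.3213, Zeta 5.2346, Beta 4.7004.
Lower quotas: Theta 4, Delta 10, Gamma 4, Alpha 11, Eta 11, Zeta 5, Beta 4 (sum 49, leaving 3 seats).
Remainders in descending order: Gamma 0.8910, Beta 0.7004, Delta 0.4505, Alpha 0.3223, Eta 0.3213, Zeta 0.2346, Theta 0.0800.
The surplus seats go to Gamma, Beta, Delta.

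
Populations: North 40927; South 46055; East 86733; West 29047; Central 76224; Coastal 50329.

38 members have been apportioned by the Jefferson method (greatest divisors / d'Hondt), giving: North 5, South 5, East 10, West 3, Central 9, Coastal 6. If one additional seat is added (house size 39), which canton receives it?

Priority for the next seat is population ÷ (current seats + 1).
Priorities: North 6821.167, South 7675.833, East 7884.818, West 7261.750, Central 7622.400, Coastal 7189.857.
Highest priority: East.

East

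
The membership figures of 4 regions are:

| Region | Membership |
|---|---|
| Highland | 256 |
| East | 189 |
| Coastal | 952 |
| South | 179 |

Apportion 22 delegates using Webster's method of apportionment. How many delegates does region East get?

Standard divisor 1576/22 ≈ 71.636; standard quotas: Highland 3.574, East 2.638, Coastal 13.289, South 2.499.
Rounding to the nearest integer gives Highland 4, East 3, Coastal 13, South 2 — total 22, matching the house size, so no adjustment is needed.
East receives 3.

3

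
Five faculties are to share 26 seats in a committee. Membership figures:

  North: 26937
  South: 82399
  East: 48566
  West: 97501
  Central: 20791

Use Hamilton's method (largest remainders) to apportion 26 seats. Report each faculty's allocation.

North 2, South 8, East 5, West 9, Central 2

Total 276194; standard divisor 276194/26 ≈ 10622.846.
Standard quotas: North 2.5358, South 7.7568, East 4.5718, West 9.1784, Central 1.9572.
Lower quotas: North 2, South 7, East 4, West 9, Central 1 (sum 23, leaving 3 seats).
Remainders in descending order: Central 0.9572, South 0.7568, East 0.5718, North 0.5358, West 0.1784.
Largest remainders: Central, South, East receive the extra seats.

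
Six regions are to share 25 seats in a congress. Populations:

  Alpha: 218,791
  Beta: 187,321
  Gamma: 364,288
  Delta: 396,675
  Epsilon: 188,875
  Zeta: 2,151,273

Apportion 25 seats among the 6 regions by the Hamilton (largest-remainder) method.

Standard divisor: 3507223 ÷ 25 ≈ 140288.92.
Standard quotas: Alpha 1.5596, Beta 1.3353, Gamma 2.5967, Delta 2.8276, Epsilon 1.3463, Zeta 15.3346.
Lower quotas: Alpha 1, Beta 1, Gamma 2, Delta 2, Epsilon 1, Zeta 15 (sum 22, leaving 3 seats).
Remainders in descending order: Delta 0.8276, Gamma 0.5967, Alpha 0.5596, Epsilon 0.3463, Beta 0.3353, Zeta 0.3346.
The surplus seats go to Delta, Gamma, Alpha.

Alpha 2, Beta 1, Gamma 3, Delta 3, Epsilon 1, Zeta 15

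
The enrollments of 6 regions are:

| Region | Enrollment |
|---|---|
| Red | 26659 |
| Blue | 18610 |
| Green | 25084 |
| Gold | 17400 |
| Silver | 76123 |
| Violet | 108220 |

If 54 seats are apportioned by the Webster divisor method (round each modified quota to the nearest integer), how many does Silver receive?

Standard divisor 272096/54 ≈ 5038.815; standard quotas: Red 5.291, Blue 3.693, Green 4.978, Gold 3.453, Silver 15.107, Violet 21.477.
Rounding to the nearest integer gives 5, 4, 5, 3, 15, 21 = 53 seats, so the divisor must be adjusted.
With modified divisor 5000: modified quotas Red 5.332, Blue 3.722, Green 5.017, Gold 3.480, Silver 15.225, Violet 21.644.
Rounding to the nearest integer: Red 5, Blue 4, Green 5, Gold 3, Silver 15, Violet 22 (total 54).
Silver receives 15.

15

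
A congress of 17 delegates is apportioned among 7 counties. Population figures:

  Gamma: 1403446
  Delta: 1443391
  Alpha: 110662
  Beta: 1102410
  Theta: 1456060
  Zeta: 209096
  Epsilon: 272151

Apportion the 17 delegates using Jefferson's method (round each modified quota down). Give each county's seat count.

Standard divisor 5997216/17 ≈ 352777.412; standard quotas: Gamma 3.978, Delta 4.092, Alpha 0.314, Beta 3.125, Theta 4.127, Zeta 0.593, Epsilon 0.771.
Rounding down gives 3, 4, 0, 3, 4, 0, 0 = 14 seats, so the divisor must be adjusted.
With modified divisor 284700: modified quotas Gamma 4.930, Delta 5.070, Alpha 0.389, Beta 3.872, Theta 5.114, Zeta 0.734, Epsilon 0.956.
Rounding down: Gamma 4, Delta 5, Alpha 0, Beta 3, Theta 5, Zeta 0, Epsilon 0 (total 17).

Gamma=4; Delta=5; Alpha=0; Beta=3; Theta=5; Zeta=0; Epsilon=0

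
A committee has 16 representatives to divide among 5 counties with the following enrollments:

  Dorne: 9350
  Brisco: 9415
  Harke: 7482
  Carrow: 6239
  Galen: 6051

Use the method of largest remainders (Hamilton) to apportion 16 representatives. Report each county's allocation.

Total 38537; standard divisor 38537/16 ≈ 2408.562.
Standard quotas: Dorne 3.8820, Brisco 3.9090, Harke 3.1064, Carrow 2.5903, Galen 2.5123.
Lower quotas: Dorne 3, Brisco 3, Harke 3, Carrow 2, Galen 2 (sum 13, leaving 3 seats).
Remainders in descending order: Brisco 0.9090, Dorne 0.8820, Carrow 0.5903, Galen 0.5123, Harke 0.1064.
Largest remainders: Brisco, Dorne, Carrow receive the extra seats.

Dorne 4, Brisco 4, Harke 3, Carrow 3, Galen 2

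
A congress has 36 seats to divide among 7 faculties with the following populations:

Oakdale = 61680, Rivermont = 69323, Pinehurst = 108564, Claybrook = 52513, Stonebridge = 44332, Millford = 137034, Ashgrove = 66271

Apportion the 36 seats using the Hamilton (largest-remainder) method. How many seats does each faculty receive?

Oakdale 4; Rivermont 5; Pinehurst 7; Claybrook 4; Stonebridge 3; Millford 9; Ashgrove 4

Standard divisor: 539717 ÷ 36 ≈ 14992.139.
Standard quotas: Oakdale 4.1142, Rivermont 4.6240, Pinehurst 7.2414, Claybrook 3.5027, Stonebridge 2.9570, Millford 9.1404, Ashgrove 4.4204.
Lower quotas: Oakdale 4, Rivermont 4, Pinehurst 7, Claybrook 3, Stonebridge 2, Millford 9, Ashgrove 4 (sum 33, leaving 3 seats).
Remainders in descending order: Stonebridge 0.9570, Rivermont 0.6240, Claybrook 0.5027, Ashgrove 0.4204, Pinehurst 0.2414, Millford 0.1404, Oakdale 0.1142.
Largest remainders: Stonebridge, Rivermont, Claybrook receive the extra seats.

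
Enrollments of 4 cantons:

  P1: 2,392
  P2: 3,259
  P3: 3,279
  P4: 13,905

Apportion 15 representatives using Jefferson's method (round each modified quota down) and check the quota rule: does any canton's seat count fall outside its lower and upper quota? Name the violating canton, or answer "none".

Standard quotas: P1 1.571, P2 2.141, P3 2.154, P4 9.134.
Jefferson allocation: P1 1, P2 2, P3 2, P4 10.
Every allocation lies between the lower and upper quota.

none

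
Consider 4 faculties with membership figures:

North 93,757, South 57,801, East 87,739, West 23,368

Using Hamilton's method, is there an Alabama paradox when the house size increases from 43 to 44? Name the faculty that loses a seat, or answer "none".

At 43 seats: North 15, South 10, East 14, West 4.
At 44 seats: North 16, South 9, East 15, West 4.
South drops from 10 to 9.

South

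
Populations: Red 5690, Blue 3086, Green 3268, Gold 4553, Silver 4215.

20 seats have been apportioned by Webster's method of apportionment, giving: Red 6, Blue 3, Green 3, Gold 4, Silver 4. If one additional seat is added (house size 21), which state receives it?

Priority for the next seat is population ÷ (current seats + 0.5).
Priorities: Red 875.385, Blue 881.714, Green 933.714, Gold 1011.778, Silver 936.667.
Highest priority: Gold.

Gold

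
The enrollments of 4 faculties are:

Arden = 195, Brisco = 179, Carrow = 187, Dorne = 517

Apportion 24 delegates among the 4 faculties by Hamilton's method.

Arden 4, Brisco 4, Carrow 4, Dorne 12

Standard divisor: 1078 ÷ 24 ≈ 44.917.
Standard quotas: Arden 4.341, Brisco 3.985, Carrow 4.163, Dorne 11.510.
Lower quotas: Arden 4, Brisco 3, Carrow 4, Dorne 11 (sum 22, leaving 2 seats).
Remainders in descending order: Brisco 0.985, Dorne 0.510, Arden 0.341, Carrow 0.163.
Largest remainders: Brisco, Dorne receive the extra seats.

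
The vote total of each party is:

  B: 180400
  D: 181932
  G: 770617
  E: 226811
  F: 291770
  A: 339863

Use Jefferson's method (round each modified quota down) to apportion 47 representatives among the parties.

Standard divisor 1991393/47 ≈ 42370.064; standard quotas: B 4.258, D 4.294, G 18.188, E 5.353, F 6.886, A 8.021.
Rounding down gives 4, 4, 18, 5, 6, 8 = 45 seats, so the divisor must be adjusted.
With modified divisor 39500: modified quotas B 4.567, D 4.606, G 19.509, E 5.742, F 7.387, A 8.604.
Rounding down: B 4, D 4, G 19, E 5, F 7, A 8 (total 47).

B 4, D 4, G 19, E 5, F 7, A 8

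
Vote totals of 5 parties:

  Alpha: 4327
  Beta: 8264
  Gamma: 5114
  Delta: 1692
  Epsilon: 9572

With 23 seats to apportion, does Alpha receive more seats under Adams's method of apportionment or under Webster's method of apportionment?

Adams

Adams: Alpha 4, Beta 6, Gamma 4, Delta 2, Epsilon 7.
Webster: Alpha 3, Beta 7, Gamma 4, Delta 1, Epsilon 8.
Alpha gets 4 under Adams and 3 under Webster.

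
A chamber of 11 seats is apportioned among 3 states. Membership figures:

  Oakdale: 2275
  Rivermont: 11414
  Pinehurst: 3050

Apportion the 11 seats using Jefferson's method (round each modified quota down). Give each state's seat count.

Standard divisor 16739/11 ≈ 1521.727; standard quotas: Oakdale 1.495, Rivermont 7.501, Pinehurst 2.004.
Rounding down gives 1, 7, 2 = 10 seats, so the divisor must be adjusted.
With modified divisor 1300: modified quotas Oakdale 1.750, Rivermont 8.780, Pinehurst 2.346.
Rounding down: Oakdale 1, Rivermont 8, Pinehurst 2 (total 11).

Oakdale=1, Rivermont=8, Pinehurst=2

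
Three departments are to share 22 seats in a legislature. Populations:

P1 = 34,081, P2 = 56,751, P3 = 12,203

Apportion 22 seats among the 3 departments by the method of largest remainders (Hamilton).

P1 7; P2 12; P3 3

Standard divisor: 103035 ÷ 22 ≈ 4683.409.
Standard quotas: P1 7.2770, P2 12.1175, P3 2.6056.
Lower quotas: P1 7, P2 12, P3 2 (sum 21, leaving 1 seat).
Remainders in descending order: P3 0.6056, P1 0.2770, P2 0.1175.
The surplus seat goes to P3.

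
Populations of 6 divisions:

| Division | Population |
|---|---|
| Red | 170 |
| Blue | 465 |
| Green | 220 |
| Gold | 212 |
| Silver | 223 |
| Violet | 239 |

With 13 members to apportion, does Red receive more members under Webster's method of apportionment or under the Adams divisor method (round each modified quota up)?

Webster: Red 1, Blue 4, Green 2, Gold 2, Silver 2, Violet 2.
Adams: Red 2, Blue 3, Green 2, Gold 2, Silver 2, Violet 2.
Red gets 1 under Webster and 2 under Adams.

Adams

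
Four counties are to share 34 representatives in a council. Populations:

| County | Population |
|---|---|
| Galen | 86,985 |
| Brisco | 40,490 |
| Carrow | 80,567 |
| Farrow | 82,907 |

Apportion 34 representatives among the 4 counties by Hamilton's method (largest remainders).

Standard divisor: 290949 ÷ 34 ≈ 8557.324.
Standard quotas: Galen 10.1650, Brisco 4.7316, Carrow 9.4150, Farrow 9.6884.
Lower quotas: Galen 10, Brisco 4, Carrow 9, Farrow 9 (sum 32, leaving 2 seats).
Remainders in descending order: Brisco 0.7316, Farrow 0.6884, Carrow 0.4150, Galen 0.1650.
The surplus seats go to Brisco, Farrow.

Galen: 10; Brisco: 5; Carrow: 9; Farrow: 10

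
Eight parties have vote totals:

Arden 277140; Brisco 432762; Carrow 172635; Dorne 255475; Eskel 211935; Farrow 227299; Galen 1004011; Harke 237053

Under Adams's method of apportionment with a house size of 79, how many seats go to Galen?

27

Standard divisor 2818310/79 ≈ 35674.81; standard quotas: Arden 7.769, Brisco 12.131, Carrow 4.839, Dorne 7.161, Eskel 5.941, Farrow 6.371, Galen 28.143, Harke 6.645.
Rounding up gives 8, 13, 5, 8, 6, 7, 29, 7 = 83 seats, so the divisor must be adjusted.
With modified divisor 37500: modified quotas Arden 7.390, Brisco 11.540, Carrow 4.604, Dorne 6.813, Eskel 5.652, Farrow 6.061, Galen 26.774, Harke 6.321.
Rounding up: Arden 8, Brisco 12, Carrow 5, Dorne 7, Eskel 6, Farrow 7, Galen 27, Harke 7 (total 79).
Galen receives 27.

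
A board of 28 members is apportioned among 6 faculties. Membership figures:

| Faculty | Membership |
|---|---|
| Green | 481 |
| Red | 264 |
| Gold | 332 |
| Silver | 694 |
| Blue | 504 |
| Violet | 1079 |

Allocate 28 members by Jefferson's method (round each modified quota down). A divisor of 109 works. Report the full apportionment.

Green 4, Red 2, Gold 3, Silver 6, Blue 4, Violet 9

With modified divisor 109: modified quotas Green 4.413, Red 2.422, Gold 3.046, Silver 6.367, Blue 4.624, Violet 9.899.
Rounding down: Green 4, Red 2, Gold 3, Silver 6, Blue 4, Violet 9 (total 28).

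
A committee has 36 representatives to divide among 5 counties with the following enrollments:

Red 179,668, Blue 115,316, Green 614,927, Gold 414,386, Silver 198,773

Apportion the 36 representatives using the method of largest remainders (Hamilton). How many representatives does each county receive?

Standard divisor: 1523070 ÷ 36 ≈ 42307.5.
Standard quotas: Red 4.2467, Blue 2.7257, Green 14.5347, Gold 9.7946, Silver 4.6983.
Lower quotas: Red 4, Blue 2, Green 14, Gold 9, Silver 4 (sum 33, leaving 3 seats).
Remainders in descending order: Gold 0.7946, Blue 0.7257, Silver 0.6983, Green 0.5347, Red 0.2467.
The surplus seats go to Gold, Blue, Silver.

Red 4, Blue 3, Green 14, Gold 10, Silver 5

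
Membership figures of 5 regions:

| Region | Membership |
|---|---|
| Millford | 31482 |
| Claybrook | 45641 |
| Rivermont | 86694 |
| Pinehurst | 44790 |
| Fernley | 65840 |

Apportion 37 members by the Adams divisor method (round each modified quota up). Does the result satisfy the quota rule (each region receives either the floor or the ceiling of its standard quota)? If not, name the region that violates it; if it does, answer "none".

Standard quotas: Millford 4.244, Claybrook 6.153, Rivermont 11.688, Pinehurst 6.038, Fernley 8.876.
Adams allocation: Millford 4, Claybrook 6, Rivermont 12, Pinehurst 6, Fernley 9.
Every allocation lies between the lower and upper quota.

none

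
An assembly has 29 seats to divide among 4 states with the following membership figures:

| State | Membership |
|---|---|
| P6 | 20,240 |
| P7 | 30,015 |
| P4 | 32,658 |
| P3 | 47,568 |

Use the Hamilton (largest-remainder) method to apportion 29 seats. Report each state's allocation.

Total 130481; standard divisor 130481/29 ≈ 4499.345.
Standard quotas: P6 4.4984, P7 6.6710, P4 7.2584, P3 10.5722.
Lower quotas: P6 4, P7 6, P4 7, P3 10 (sum 27, leaving 2 seats).
Remainders in descending order: P7 0.6710, P3 0.5722, P6 0.4984, P4 0.2584.
Largest remainders: P7, P3 receive the extra seats.

P6=4, P7=7, P4=7, P3=11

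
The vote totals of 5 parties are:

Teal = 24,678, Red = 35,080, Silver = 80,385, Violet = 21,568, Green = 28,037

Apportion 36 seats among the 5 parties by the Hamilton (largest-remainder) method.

The standard divisor is 189748/36 ≈ 5270.778.
Standard quotas: Teal 4.6820, Red 6.6556, Silver 15.2511, Violet 4.0920, Green 5.3193.
Lower quotas: Teal 4, Red 6, Silver 15, Violet 4, Green 5 (sum 34, leaving 2 seats).
Remainders in descending order: Teal 0.6820, Red 0.6556, Green 0.3193, Silver 0.2511, Violet 0.0920.
The surplus seats go to Teal, Red.

Teal 5; Red 7; Silver 15; Violet 4; Green 5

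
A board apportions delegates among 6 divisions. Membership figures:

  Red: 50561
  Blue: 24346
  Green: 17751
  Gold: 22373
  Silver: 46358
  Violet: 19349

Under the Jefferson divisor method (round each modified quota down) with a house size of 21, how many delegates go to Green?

Standard divisor 180738/21 ≈ 8606.571; standard quotas: Red 5.875, Blue 2.829, Green 2.062, Gold 2.600, Silver 5.386, Violet 2.248.
Rounding down gives 5, 2, 2, 2, 5, 2 = 18 seats, so the divisor must be adjusted.
With modified divisor 7600: modified quotas Red 6.653, Blue 3.203, Green 2.336, Gold 2.944, Silver 6.100, Violet 2.546.
Rounding down: Red 6, Blue 3, Green 2, Gold 2, Silver 6, Violet 2 (total 21).
Green receives 2.

2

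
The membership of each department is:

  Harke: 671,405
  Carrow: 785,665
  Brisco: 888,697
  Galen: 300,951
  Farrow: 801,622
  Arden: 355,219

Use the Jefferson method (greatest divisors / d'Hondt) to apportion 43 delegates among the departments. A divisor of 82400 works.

With modified divisor 82400: modified quotas Harke 8.148, Carrow 9.535, Brisco 10.785, Galen 3.652, Farrow 9.728, Arden 4.311.
Rounding down: Harke 8, Carrow 9, Brisco 10, Galen 3, Farrow 9, Arden 4 (total 43).

Harke: 8; Carrow: 9; Brisco: 10; Galen: 3; Farrow: 9; Arden: 4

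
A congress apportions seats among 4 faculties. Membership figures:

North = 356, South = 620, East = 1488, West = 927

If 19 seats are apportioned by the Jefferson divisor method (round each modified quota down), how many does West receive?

5

Standard divisor 3391/19 ≈ 178.474; standard quotas: North 1.995, South 3.474, East 8.337, West 5.194.
Rounding down gives 1, 3, 8, 5 = 17 seats, so the divisor must be adjusted.
With modified divisor 160: modified quotas North 2.225, South 3.875, East 9.300, West 5.794.
Rounding down: North 2, South 3, East 9, West 5 (total 19).
West receives 5.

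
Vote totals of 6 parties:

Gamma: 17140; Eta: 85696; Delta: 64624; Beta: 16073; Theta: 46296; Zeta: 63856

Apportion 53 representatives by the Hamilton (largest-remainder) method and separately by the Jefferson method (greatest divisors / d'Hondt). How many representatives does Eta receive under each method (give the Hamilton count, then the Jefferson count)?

15 and 16

Hamilton: Gamma 3, Eta 15, Delta 12, Beta 3, Theta 8, Zeta 12.
Jefferson: Gamma 3, Eta 16, Delta 12, Beta 3, Theta 8, Zeta 11.
Eta gets 15 under Hamilton and 16 under Jefferson.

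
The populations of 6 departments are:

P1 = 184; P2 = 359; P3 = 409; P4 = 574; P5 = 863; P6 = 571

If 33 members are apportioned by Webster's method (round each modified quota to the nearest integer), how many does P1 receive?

Standard divisor 2960/33 ≈ 89.697; standard quotas: P1 2.051, P2 4.002, P3 4.560, P4 6.399, P5 9.621, P6 6.366.
Rounding to the nearest integer gives P1 2, P2 4, P3 5, P4 6, P5 10, P6 6 — total 33, matching the house size, so no adjustment is needed.
P1 receives 2.

2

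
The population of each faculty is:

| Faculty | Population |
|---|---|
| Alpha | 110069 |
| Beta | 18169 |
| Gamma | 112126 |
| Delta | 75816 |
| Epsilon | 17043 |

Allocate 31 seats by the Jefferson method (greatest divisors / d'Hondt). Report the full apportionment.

Alpha 11; Beta 1; Gamma 11; Delta 7; Epsilon 1

Standard divisor 333223/31 ≈ 10749.129; standard quotas: Alpha 10.240, Beta 1.690, Gamma 10.431, Delta 7.053, Epsilon 1.586.
Rounding down gives 10, 1, 10, 7, 1 = 29 seats, so the divisor must be adjusted.
With modified divisor 9700: modified quotas Alpha 11.347, Beta 1.873, Gamma 11.559, Delta 7.816, Epsilon 1.757.
Rounding down: Alpha 11, Beta 1, Gamma 11, Delta 7, Epsilon 1 (total 31).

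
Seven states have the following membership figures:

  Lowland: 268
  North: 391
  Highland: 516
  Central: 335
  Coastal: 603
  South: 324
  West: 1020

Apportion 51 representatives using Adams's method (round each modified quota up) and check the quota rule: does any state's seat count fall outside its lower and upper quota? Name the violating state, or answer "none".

Standard quotas: Lowland 3.954, North 5.768, Highland 7.612, Central 4.942, Coastal 8.896, South 4.780, West 15.048.
Adams allocation: Lowland 4, North 6, Highland 8, Central 5, Coastal 9, South 5, West 14.
West has quota 15.048 (lower 15, upper 16) but receives 14 — outside the quota interval.

West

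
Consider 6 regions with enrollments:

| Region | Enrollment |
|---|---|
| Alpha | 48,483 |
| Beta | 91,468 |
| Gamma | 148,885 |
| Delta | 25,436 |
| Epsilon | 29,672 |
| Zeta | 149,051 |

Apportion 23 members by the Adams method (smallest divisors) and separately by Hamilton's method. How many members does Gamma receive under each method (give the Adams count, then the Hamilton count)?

6 and 7

Adams: Alpha 2, Beta 4, Gamma 6, Delta 2, Epsilon 2, Zeta 7.
Hamilton: Alpha 2, Beta 4, Gamma 7, Delta 1, Epsilon 2, Zeta 7.
Gamma gets 6 under Adams and 7 under Hamilton.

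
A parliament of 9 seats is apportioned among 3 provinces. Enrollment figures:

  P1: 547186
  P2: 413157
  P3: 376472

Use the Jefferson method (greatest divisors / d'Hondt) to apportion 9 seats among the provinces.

P1: 4, P2: 3, P3: 2

Standard divisor 1336815/9 ≈ 148535; standard quotas: P1 3.684, P2 2.782, P3 2.535.
Rounding down gives 3, 2, 2 = 7 seats, so the divisor must be adjusted.
With modified divisor 131100: modified quotas P1 4.174, P2 3.151, P3 2.872.
Rounding down: P1 4, P2 3, P3 2 (total 9).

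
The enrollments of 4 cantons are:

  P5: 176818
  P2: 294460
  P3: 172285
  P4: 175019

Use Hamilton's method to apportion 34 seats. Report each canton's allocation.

Total 818582; standard divisor 818582/34 ≈ 24075.941.
Standard quotas: P5 7.3442, P2 12.2305, P3 7.1559, P4 7.2695.
Lower quotas: P5 7, P2 12, P3 7, P4 7 (sum 33, leaving 1 seat).
Remainders in descending order: P5 0.3442, P4 0.2695, P2 0.2305, P3 0.1559.
Largest remainder: P5 receives the extra seat.

P5 8, P2 12, P3 7, P4 7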